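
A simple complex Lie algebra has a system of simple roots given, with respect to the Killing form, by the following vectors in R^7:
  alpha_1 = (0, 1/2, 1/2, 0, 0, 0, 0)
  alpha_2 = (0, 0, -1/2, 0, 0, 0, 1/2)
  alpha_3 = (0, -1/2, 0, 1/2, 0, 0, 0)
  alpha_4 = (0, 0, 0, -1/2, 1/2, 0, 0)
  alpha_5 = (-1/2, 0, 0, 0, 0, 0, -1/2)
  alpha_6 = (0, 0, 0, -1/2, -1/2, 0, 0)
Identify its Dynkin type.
type D_6

Compute the Cartan integers a_ij = 2(alpha_i, alpha_j)/(alpha_j, alpha_j); the resulting 6x6 Cartan matrix is
[[2, -1, -1, 0, 0, 0], [-1, 2, 0, 0, -1, 0], [-1, 0, 2, -1, 0, -1], [0, 0, -1, 2, 0, 0], [0, -1, 0, 0, 2, 0], [0, 0, -1, 0, 0, 2]].
All simple roots have the same length, so the diagram is simply laced. The associated Dynkin diagram is a chain of 4 nodes with a fork of two nodes at one end (D_6), so the type is D_6 (the algebra so(12)).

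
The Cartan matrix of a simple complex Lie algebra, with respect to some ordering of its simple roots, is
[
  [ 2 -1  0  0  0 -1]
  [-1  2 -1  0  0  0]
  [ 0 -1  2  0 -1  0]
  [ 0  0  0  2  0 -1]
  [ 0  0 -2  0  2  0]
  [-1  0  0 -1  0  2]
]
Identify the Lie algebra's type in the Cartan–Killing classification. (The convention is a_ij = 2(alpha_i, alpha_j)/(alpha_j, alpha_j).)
type C_6

The matrix has rank 6 with 2's on the diagonal. Reading the off-diagonal entries as Dynkin edges (a single edge where a_ij = a_ji = -1; a double or triple edge where a_ij * a_ji = 2 or 3), the diagram is a chain of 6 nodes with a double edge at one end; the terminal node there is the unique long simple root (C_6). One simple-root ordering that puts it in standard form is (alpha_4, alpha_6, alpha_1, alpha_2, alpha_3, alpha_5). So the algebra is type C_6, i.e. sp(12).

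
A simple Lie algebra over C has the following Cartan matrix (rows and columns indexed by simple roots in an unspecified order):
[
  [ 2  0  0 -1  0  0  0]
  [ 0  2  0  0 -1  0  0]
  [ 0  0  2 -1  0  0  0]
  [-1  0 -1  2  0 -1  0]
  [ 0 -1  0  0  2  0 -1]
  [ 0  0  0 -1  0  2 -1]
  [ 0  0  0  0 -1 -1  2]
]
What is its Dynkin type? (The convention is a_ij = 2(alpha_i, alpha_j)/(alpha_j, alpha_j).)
D_7

The matrix has rank 7 with 2's on the diagonal. Reading the off-diagonal entries as Dynkin edges (a single edge where a_ij = a_ji = -1; a double or triple edge where a_ij * a_ji = 2 or 3), the diagram is a chain of 5 nodes with a fork of two nodes at one end (D_7). One simple-root ordering that puts it in standard form is (alpha_2, alpha_5, alpha_7, alpha_6, alpha_4, alpha_3, alpha_1). So the algebra is type D_7, i.e. so(14).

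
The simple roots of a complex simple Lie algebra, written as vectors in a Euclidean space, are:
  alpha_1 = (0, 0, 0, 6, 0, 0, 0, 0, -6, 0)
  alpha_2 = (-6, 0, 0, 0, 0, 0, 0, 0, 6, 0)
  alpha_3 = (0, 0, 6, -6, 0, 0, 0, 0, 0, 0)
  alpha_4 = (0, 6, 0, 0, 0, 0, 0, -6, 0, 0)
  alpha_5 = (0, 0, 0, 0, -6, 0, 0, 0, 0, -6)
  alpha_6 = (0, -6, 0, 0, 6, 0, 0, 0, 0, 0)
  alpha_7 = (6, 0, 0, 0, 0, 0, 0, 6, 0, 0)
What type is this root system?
Compute the Cartan integers a_ij = 2(alpha_i, alpha_j)/(alpha_j, alpha_j); the resulting 7x7 Cartan matrix is
[[2, -1, -1, 0, 0, 0, 0], [-1, 2, 0, 0, 0, 0, -1], [-1, 0, 2, 0, 0, 0, 0], [0, 0, 0, 2, 0, -1, -1], [0, 0, 0, 0, 2, -1, 0], [0, 0, 0, -1, -1, 2, 0], [0, -1, 0, -1, 0, 0, 2]].
All simple roots have the same length, so the diagram is simply laced. The associated Dynkin diagram is a chain of 7 nodes with single edges (A_7), so the type is A_7 (the algebra sl(8)).

A_7 (sl(8))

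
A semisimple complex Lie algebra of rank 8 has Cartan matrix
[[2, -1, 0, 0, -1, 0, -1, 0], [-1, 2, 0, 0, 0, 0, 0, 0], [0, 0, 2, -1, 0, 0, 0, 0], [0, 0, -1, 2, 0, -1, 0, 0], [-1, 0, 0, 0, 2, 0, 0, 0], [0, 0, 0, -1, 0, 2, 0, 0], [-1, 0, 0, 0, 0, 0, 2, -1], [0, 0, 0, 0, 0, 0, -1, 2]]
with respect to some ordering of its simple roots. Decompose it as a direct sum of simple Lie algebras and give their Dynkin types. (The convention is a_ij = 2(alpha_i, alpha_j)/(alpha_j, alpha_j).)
A_3 + D_5

The diagram associated to this matrix has two connected components: the simple roots {alpha_3, alpha_4, alpha_6} form a chain of 3 nodes with single edges (A_3), and {alpha_1, alpha_2, alpha_5, alpha_7, alpha_8} form a chain of 3 nodes with a fork of two nodes at one end (D_5). A semisimple Lie algebra decomposes uniquely as the direct sum of simple ideals, one per connected component of its Dynkin diagram, so g ≅ A_3 ⊕ D_5 (dimension 15 + 45 = 60).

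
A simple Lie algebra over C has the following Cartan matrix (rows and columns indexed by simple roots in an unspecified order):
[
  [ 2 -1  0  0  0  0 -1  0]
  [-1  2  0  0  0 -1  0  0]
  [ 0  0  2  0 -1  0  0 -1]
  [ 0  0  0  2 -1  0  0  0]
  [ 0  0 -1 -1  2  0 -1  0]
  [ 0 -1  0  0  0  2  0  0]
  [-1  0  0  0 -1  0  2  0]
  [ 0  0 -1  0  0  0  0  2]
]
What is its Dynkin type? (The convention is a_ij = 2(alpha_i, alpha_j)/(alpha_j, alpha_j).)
E_8

The matrix has rank 8 with 2's on the diagonal. Reading the off-diagonal entries as Dynkin edges (a single edge where a_ij = a_ji = -1; a double or triple edge where a_ij * a_ji = 2 or 3), the diagram is a chain of 7 nodes with one extra node attached to the third node from one end (E_8). One simple-root ordering that puts it in standard form is (alpha_8, alpha_4, alpha_3, alpha_5, alpha_7, alpha_1, alpha_2, alpha_6). So the algebra is type E_8.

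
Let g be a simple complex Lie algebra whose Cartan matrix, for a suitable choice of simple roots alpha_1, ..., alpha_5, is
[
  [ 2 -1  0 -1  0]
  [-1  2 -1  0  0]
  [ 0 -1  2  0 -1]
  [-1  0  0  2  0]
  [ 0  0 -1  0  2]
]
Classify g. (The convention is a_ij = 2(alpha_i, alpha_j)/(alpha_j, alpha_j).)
type A_5

The matrix has rank 5 with 2's on the diagonal. Reading the off-diagonal entries as Dynkin edges (a single edge where a_ij = a_ji = -1; a double or triple edge where a_ij * a_ji = 2 or 3), the diagram is a chain of 5 nodes with single edges (A_5). One simple-root ordering that puts it in standard form is (alpha_4, alpha_1, alpha_2, alpha_3, alpha_5). So the algebra is type A_5, i.e. sl(6).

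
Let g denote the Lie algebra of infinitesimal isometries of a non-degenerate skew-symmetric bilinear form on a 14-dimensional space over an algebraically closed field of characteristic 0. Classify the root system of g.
This is sp(14), which has dimension 14(14+1)/2 = 105 and rank 14/2 = 7. In the classification of classical Lie algebras, the symplectic algebra sp(2n) has type C_n; here n = 7, so the Dynkin diagram is a chain of 7 nodes with a double edge at one end; the terminal node there is the unique long simple root (C_7). Hence the type is C_7.

C_7 (sp(14))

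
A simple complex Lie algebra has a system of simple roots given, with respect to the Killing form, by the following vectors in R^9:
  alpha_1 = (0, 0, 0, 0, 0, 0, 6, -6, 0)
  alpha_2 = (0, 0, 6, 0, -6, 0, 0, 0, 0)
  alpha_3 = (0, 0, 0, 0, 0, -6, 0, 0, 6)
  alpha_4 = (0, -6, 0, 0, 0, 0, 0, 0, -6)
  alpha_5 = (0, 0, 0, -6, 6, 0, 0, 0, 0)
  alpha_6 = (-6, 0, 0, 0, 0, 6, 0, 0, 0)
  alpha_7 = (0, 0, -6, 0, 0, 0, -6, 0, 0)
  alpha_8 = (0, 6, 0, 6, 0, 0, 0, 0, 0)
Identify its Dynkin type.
A8

Compute the Cartan integers a_ij = 2(alpha_i, alpha_j)/(alpha_j, alpha_j); the resulting 8x8 Cartan matrix is
[[2, 0, 0, 0, 0, 0, -1, 0], [0, 2, 0, 0, -1, 0, -1, 0], [0, 0, 2, -1, 0, -1, 0, 0], [0, 0, -1, 2, 0, 0, 0, -1], [0, -1, 0, 0, 2, 0, 0, -1], [0, 0, -1, 0, 0, 2, 0, 0], [-1, -1, 0, 0, 0, 0, 2, 0], [0, 0, 0, -1, -1, 0, 0, 2]].
All simple roots have the same length, so the diagram is simply laced. The associated Dynkin diagram is a chain of 8 nodes with single edges (A_8), so the type is A_8 (the algebra sl(9)).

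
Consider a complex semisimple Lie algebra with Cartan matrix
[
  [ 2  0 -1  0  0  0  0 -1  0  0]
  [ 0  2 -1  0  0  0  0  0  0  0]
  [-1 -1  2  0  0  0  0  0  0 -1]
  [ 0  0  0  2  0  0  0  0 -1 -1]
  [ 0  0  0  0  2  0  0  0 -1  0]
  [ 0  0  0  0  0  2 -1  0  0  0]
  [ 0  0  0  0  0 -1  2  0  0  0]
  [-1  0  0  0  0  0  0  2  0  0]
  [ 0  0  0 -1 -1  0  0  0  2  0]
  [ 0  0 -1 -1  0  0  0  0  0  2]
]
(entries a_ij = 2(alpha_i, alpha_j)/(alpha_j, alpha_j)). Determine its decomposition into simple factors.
The diagram associated to this matrix has two connected components: the simple roots {alpha_6, alpha_7} form a chain of 2 nodes with single edges (A_2), and {alpha_1, alpha_2, alpha_3, alpha_4, alpha_5, alpha_8, alpha_9, alpha_10} form a chain of 7 nodes with one extra node attached to the third node from one end (E_8). A semisimple Lie algebra decomposes uniquely as the direct sum of simple ideals, one per connected component of its Dynkin diagram, so g ≅ A_2 ⊕ E_8 (dimension 8 + 248 = 256).

A_2 (sl(3)) + E_8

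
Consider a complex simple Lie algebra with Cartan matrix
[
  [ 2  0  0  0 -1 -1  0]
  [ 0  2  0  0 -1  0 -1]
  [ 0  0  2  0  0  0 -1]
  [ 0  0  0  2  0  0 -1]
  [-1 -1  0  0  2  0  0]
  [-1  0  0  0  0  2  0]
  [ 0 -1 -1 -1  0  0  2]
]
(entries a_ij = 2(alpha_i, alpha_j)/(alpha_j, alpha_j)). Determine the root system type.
type D_7

The matrix has rank 7 with 2's on the diagonal. Reading the off-diagonal entries as Dynkin edges (a single edge where a_ij = a_ji = -1; a double or triple edge where a_ij * a_ji = 2 or 3), the diagram is a chain of 5 nodes with a fork of two nodes at one end (D_7). One simple-root ordering that puts it in standard form is (alpha_6, alpha_1, alpha_5, alpha_2, alpha_7, alpha_3, alpha_4). So the algebra is type D_7, i.e. so(14).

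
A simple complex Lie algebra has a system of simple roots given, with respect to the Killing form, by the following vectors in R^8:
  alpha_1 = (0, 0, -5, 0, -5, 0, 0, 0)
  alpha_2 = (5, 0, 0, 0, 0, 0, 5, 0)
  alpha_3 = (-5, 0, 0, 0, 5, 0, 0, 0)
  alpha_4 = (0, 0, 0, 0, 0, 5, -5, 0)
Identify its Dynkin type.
Compute the Cartan integers a_ij = 2(alpha_i, alpha_j)/(alpha_j, alpha_j); the resulting 4x4 Cartan matrix is
[[2, 0, -1, 0], [0, 2, -1, -1], [-1, -1, 2, 0], [0, -1, 0, 2]].
All simple roots have the same length, so the diagram is simply laced. The associated Dynkin diagram is a chain of 4 nodes with single edges (A_4), so the type is A_4 (the algebra sl(5)).

type A_4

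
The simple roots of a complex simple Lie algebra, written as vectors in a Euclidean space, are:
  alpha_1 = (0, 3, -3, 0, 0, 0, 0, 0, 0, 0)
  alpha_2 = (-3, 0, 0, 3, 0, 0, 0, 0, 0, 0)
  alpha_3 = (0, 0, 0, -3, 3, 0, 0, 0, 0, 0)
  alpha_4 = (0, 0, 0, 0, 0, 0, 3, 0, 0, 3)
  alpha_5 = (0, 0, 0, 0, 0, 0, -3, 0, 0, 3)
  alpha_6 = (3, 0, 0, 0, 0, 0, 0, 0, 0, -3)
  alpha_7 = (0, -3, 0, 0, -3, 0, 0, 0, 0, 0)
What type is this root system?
D7

Compute the Cartan integers a_ij = 2(alpha_i, alpha_j)/(alpha_j, alpha_j); the resulting 7x7 Cartan matrix is
[[2, 0, 0, 0, 0, 0, -1], [0, 2, -1, 0, 0, -1, 0], [0, -1, 2, 0, 0, 0, -1], [0, 0, 0, 2, 0, -1, 0], [0, 0, 0, 0, 2, -1, 0], [0, -1, 0, -1, -1, 2, 0], [-1, 0, -1, 0, 0, 0, 2]].
All simple roots have the same length, so the diagram is simply laced. The associated Dynkin diagram is a chain of 5 nodes with a fork of two nodes at one end (D_7), so the type is D_7 (the algebra so(14)).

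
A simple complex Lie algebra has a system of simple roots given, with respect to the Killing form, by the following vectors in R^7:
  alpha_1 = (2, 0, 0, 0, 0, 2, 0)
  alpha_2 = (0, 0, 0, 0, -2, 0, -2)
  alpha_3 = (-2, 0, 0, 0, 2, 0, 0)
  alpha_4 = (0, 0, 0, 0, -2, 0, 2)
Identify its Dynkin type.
D_4 (so(8))

Compute the Cartan integers a_ij = 2(alpha_i, alpha_j)/(alpha_j, alpha_j); the resulting 4x4 Cartan matrix is
[[2, 0, -1, 0], [0, 2, -1, 0], [-1, -1, 2, -1], [0, 0, -1, 2]].
All simple roots have the same length, so the diagram is simply laced. The associated Dynkin diagram is a chain of 2 nodes with a fork of two nodes at one end (D_4), so the type is D_4 (the algebra so(8)).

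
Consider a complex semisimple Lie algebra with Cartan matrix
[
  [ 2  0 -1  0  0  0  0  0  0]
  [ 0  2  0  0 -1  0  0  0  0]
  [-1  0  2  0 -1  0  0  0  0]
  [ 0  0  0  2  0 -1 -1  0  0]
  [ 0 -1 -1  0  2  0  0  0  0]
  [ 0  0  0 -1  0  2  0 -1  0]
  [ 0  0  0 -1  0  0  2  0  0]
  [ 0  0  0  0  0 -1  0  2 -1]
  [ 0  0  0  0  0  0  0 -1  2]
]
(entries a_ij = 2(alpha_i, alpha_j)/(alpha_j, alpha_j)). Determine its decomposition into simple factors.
A_4 (sl(5)) + A_5 (sl(6))

The diagram associated to this matrix has two connected components: the simple roots {alpha_1, alpha_2, alpha_3, alpha_5} form a chain of 4 nodes with single edges (A_4), and {alpha_4, alpha_6, alpha_7, alpha_8, alpha_9} form a chain of 5 nodes with single edges (A_5). A semisimple Lie algebra decomposes uniquely as the direct sum of simple ideals, one per connected component of its Dynkin diagram, so g ≅ A_4 ⊕ A_5 (dimension 24 + 35 = 59).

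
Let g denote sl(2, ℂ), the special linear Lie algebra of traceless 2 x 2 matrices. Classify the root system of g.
This is sl(2), which has dimension 2^2 - 1 = 3 and rank 2 - 1 = 1 (a Cartan subalgebra is the diagonal traceless matrices). In the classification of classical Lie algebras, the special linear algebra sl(n+1) has type A_n; here n = 1, so the Dynkin diagram is a chain of 1 nodes with single edges (A_1). Hence the type is A_1.

A1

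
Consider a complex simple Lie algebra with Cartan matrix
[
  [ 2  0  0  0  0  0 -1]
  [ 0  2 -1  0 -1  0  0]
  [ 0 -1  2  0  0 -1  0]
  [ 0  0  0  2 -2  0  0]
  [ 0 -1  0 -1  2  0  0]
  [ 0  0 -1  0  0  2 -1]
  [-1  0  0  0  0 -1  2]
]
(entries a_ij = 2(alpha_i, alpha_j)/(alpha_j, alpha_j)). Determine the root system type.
The matrix has rank 7 with 2's on the diagonal. Reading the off-diagonal entries as Dynkin edges (a single edge where a_ij = a_ji = -1; a double or triple edge where a_ij * a_ji = 2 or 3), the diagram is a chain of 7 nodes with a double edge at one end; the terminal node there is the unique long simple root (C_7). One simple-root ordering that puts it in standard form is (alpha_1, alpha_7, alpha_6, alpha_3, alpha_2, alpha_5, alpha_4). So the algebra is type C_7, i.e. sp(14).

C_7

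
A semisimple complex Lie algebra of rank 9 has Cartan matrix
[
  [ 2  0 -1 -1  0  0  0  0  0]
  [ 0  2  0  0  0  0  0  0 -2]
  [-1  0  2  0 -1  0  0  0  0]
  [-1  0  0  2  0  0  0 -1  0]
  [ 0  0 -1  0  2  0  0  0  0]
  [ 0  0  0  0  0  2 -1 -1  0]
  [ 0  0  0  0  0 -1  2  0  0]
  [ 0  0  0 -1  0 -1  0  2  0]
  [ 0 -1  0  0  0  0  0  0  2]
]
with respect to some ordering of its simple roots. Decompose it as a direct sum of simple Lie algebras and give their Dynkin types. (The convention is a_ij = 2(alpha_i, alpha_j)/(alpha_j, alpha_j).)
type A_7 + type B_2

The diagram associated to this matrix has two connected components: the simple roots {alpha_1, alpha_3, alpha_4, alpha_5, alpha_6, alpha_7, alpha_8} form a chain of 7 nodes with single edges (A_7), and {alpha_2, alpha_9} form a chain of 2 nodes with a double edge at one end; the terminal node there is the unique short simple root (B_2). A semisimple Lie algebra decomposes uniquely as the direct sum of simple ideals, one per connected component of its Dynkin diagram, so g ≅ A_7 ⊕ B_2 (dimension 63 + 10 = 73).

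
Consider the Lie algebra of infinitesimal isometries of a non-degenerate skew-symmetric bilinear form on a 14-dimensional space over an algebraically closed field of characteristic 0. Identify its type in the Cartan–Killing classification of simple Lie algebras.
C_7

This is sp(14), which has dimension 14(14+1)/2 = 105 and rank 14/2 = 7. In the classification of classical Lie algebras, the symplectic algebra sp(2n) has type C_n; here n = 7, so the Dynkin diagram is a chain of 7 nodes with a double edge at one end; the terminal node there is the unique long simple root (C_7). Hence the type is C_7.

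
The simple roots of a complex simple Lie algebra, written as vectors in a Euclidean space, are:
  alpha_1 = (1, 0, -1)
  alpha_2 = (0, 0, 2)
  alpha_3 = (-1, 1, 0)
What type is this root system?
C3

Compute the Cartan integers a_ij = 2(alpha_i, alpha_j)/(alpha_j, alpha_j); the resulting 3x3 Cartan matrix is
[[2, -1, -1], [-2, 2, 0], [-1, 0, 2]].
The roots have two lengths (squared-length ratio 2:1); the short ones are alpha_{1,3}. The associated Dynkin diagram is a chain of 3 nodes with a double edge at one end; the terminal node there is the unique long simple root (C_3), so the type is C_3 (the algebra sp(6)).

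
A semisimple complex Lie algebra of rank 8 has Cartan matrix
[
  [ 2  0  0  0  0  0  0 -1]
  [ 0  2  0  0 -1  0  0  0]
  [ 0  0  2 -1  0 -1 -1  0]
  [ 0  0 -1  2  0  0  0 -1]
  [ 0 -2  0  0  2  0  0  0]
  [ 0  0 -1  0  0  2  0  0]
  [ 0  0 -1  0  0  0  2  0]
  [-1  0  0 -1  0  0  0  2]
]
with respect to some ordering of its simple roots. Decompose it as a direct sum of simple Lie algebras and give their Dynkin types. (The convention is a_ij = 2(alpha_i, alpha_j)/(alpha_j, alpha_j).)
B_2 (so(5)) + D_6 (so(12))

The diagram associated to this matrix has two connected components: the simple roots {alpha_2, alpha_5} form a chain of 2 nodes with a double edge at one end; the terminal node there is the unique short simple root (B_2), and {alpha_1, alpha_3, alpha_4, alpha_6, alpha_7, alpha_8} form a chain of 4 nodes with a fork of two nodes at one end (D_6). A semisimple Lie algebra decomposes uniquely as the direct sum of simple ideals, one per connected component of its Dynkin diagram, so g ≅ B_2 ⊕ D_6 (dimension 10 + 66 = 76).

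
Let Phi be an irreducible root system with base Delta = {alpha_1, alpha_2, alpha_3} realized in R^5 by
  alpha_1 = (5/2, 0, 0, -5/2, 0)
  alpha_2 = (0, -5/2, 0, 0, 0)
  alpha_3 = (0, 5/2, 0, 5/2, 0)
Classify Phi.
B3

Compute the Cartan integers a_ij = 2(alpha_i, alpha_j)/(alpha_j, alpha_j); the resulting 3x3 Cartan matrix is
[[2, 0, -1], [0, 2, -1], [-1, -2, 2]].
The roots have two lengths (squared-length ratio 2:1); the short ones are alpha_{2}. The associated Dynkin diagram is a chain of 3 nodes with a double edge at one end; the terminal node there is the unique short simple root (B_3), so the type is B_3 (the algebra so(7)).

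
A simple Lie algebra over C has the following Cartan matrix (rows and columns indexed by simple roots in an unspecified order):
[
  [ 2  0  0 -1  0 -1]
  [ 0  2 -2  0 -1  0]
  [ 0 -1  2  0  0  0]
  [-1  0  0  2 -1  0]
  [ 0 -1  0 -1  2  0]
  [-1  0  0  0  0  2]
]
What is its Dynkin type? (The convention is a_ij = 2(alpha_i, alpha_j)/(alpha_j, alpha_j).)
The matrix has rank 6 with 2's on the diagonal. Reading the off-diagonal entries as Dynkin edges (a single edge where a_ij = a_ji = -1; a double or triple edge where a_ij * a_ji = 2 or 3), the diagram is a chain of 6 nodes with a double edge at one end; the terminal node there is the unique short simple root (B_6). One simple-root ordering that puts it in standard form is (alpha_6, alpha_1, alpha_4, alpha_5, alpha_2, alpha_3). So the algebra is type B_6, i.e. so(13).

B_6 (so(13))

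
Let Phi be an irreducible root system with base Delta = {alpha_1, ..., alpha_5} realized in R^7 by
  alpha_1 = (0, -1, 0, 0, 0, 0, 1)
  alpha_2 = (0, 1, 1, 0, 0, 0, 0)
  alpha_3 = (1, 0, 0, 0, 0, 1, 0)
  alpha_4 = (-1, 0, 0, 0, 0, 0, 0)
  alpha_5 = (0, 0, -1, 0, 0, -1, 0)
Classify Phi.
B_5

Compute the Cartan integers a_ij = 2(alpha_i, alpha_j)/(alpha_j, alpha_j); the resulting 5x5 Cartan matrix is
[[2, -1, 0, 0, 0], [-1, 2, 0, 0, -1], [0, 0, 2, -2, -1], [0, 0, -1, 2, 0], [0, -1, -1, 0, 2]].
The roots have two lengths (squared-length ratio 2:1); the short ones are alpha_{4}. The associated Dynkin diagram is a chain of 5 nodes with a double edge at one end; the terminal node there is the unique short simple root (B_5), so the type is B_5 (the algebra so(11)).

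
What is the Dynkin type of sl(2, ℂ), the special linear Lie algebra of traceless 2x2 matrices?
A1

This is sl(2), which has dimension 2^2 - 1 = 3 and rank 2 - 1 = 1 (a Cartan subalgebra is the diagonal traceless matrices). In the classification of classical Lie algebras, the special linear algebra sl(n+1) has type A_n; here n = 1, so the Dynkin diagram is a chain of 1 nodes with single edges (A_1). Hence the type is A_1.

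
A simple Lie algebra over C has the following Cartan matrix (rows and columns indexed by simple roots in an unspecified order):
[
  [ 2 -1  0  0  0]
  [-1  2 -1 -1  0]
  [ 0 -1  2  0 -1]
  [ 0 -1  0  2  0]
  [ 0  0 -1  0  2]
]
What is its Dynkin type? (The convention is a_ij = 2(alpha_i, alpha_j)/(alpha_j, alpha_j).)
D5

The matrix has rank 5 with 2's on the diagonal. Reading the off-diagonal entries as Dynkin edges (a single edge where a_ij = a_ji = -1; a double or triple edge where a_ij * a_ji = 2 or 3), the diagram is a chain of 3 nodes with a fork of two nodes at one end (D_5). One simple-root ordering that puts it in standard form is (alpha_5, alpha_3, alpha_2, alpha_4, alpha_1). So the algebra is type D_5, i.e. so(10).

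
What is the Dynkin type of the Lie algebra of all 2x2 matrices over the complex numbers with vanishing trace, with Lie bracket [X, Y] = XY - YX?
A_1 (sl(2))

This is sl(2), which has dimension 2^2 - 1 = 3 and rank 2 - 1 = 1 (a Cartan subalgebra is the diagonal traceless matrices). In the classification of classical Lie algebras, the special linear algebra sl(n+1) has type A_n; here n = 1, so the Dynkin diagram is a chain of 1 nodes with single edges (A_1). Hence the type is A_1.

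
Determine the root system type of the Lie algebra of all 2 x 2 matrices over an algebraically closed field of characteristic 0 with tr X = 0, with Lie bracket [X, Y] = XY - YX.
A_1

This is sl(2), which has dimension 2^2 - 1 = 3 and rank 2 - 1 = 1 (a Cartan subalgebra is the diagonal traceless matrices). In the classification of classical Lie algebras, the special linear algebra sl(n+1) has type A_n; here n = 1, so the Dynkin diagram is a chain of 1 nodes with single edges (A_1). Hence the type is A_1.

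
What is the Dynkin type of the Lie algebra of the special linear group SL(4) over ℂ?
A_3 (sl(4))

This is sl(4), which has dimension 4^2 - 1 = 15 and rank 4 - 1 = 3 (a Cartan subalgebra is the diagonal traceless matrices). In the classification of classical Lie algebras, the special linear algebra sl(n+1) has type A_n; here n = 3, so the Dynkin diagram is a chain of 3 nodes with single edges (A_3). Hence the type is A_3.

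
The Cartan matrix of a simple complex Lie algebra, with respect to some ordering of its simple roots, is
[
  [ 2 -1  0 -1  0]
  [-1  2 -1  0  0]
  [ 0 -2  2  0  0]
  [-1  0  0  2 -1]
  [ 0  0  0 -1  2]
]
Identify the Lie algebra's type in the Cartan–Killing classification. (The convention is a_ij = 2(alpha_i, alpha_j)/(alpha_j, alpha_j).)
type C_5

The matrix has rank 5 with 2's on the diagonal. Reading the off-diagonal entries as Dynkin edges (a single edge where a_ij = a_ji = -1; a double or triple edge where a_ij * a_ji = 2 or 3), the diagram is a chain of 5 nodes with a double edge at one end; the terminal node there is the unique long simple root (C_5). One simple-root ordering that puts it in standard form is (alpha_5, alpha_4, alpha_1, alpha_2, alpha_3). So the algebra is type C_5, i.e. sp(10).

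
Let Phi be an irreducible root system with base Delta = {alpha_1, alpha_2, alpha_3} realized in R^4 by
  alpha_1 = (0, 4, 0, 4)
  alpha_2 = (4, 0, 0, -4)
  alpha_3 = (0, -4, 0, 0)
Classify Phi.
Compute the Cartan integers a_ij = 2(alpha_i, alpha_j)/(alpha_j, alpha_j); the resulting 3x3 Cartan matrix is
[[2, -1, -2], [-1, 2, 0], [-1, 0, 2]].
The roots have two lengths (squared-length ratio 2:1); the short ones are alpha_{3}. The associated Dynkin diagram is a chain of 3 nodes with a double edge at one end; the terminal node there is the unique short simple root (B_3), so the type is B_3 (the algebra so(7)).

type B_3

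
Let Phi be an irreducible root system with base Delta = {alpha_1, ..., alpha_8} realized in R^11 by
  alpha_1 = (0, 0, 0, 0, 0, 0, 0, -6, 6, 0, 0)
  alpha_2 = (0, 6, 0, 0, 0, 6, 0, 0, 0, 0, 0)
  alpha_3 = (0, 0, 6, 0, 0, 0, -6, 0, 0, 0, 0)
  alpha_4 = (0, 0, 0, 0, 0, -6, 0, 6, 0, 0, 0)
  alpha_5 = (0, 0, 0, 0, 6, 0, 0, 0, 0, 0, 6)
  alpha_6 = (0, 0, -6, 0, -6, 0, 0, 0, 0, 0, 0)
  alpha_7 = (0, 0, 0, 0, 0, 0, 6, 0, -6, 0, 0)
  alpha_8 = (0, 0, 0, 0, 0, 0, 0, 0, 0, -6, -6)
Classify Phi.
Compute the Cartan integers a_ij = 2(alpha_i, alpha_j)/(alpha_j, alpha_j); the resulting 8x8 Cartan matrix is
[[2, 0, 0, -1, 0, 0, -1, 0], [0, 2, 0, -1, 0, 0, 0, 0], [0, 0, 2, 0, 0, -1, -1, 0], [-1, -1, 0, 2, 0, 0, 0, 0], [0, 0, 0, 0, 2, -1, 0, -1], [0, 0, -1, 0, -1, 2, 0, 0], [-1, 0, -1, 0, 0, 0, 2, 0], [0, 0, 0, 0, -1, 0, 0, 2]].
All simple roots have the same length, so the diagram is simply laced. The associated Dynkin diagram is a chain of 8 nodes with single edges (A_8), so the type is A_8 (the algebra sl(9)).

A8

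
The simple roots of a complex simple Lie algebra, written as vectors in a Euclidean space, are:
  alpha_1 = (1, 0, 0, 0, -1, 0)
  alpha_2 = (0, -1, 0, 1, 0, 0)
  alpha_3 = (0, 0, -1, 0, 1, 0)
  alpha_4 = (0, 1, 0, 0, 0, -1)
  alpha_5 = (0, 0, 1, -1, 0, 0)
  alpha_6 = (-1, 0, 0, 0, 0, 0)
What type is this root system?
Compute the Cartan integers a_ij = 2(alpha_i, alpha_j)/(alpha_j, alpha_j); the resulting 6x6 Cartan matrix is
[[2, 0, -1, 0, 0, -2], [0, 2, 0, -1, -1, 0], [-1, 0, 2, 0, -1, 0], [0, -1, 0, 2, 0, 0], [0, -1, -1, 0, 2, 0], [-1, 0, 0, 0, 0, 2]].
The roots have two lengths (squared-length ratio 2:1); the short ones are alpha_{6}. The associated Dynkin diagram is a chain of 6 nodes with a double edge at one end; the terminal node there is the unique short simple root (B_6), so the type is B_6 (the algebra so(13)).

B6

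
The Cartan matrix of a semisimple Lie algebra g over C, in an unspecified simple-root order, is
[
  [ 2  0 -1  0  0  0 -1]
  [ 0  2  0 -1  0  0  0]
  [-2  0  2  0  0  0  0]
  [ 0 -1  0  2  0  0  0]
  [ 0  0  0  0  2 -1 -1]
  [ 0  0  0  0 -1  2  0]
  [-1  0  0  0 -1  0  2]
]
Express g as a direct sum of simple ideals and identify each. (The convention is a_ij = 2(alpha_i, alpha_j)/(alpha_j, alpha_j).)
A_2 ⊕ C_5

The diagram associated to this matrix has two connected components: the simple roots {alpha_2, alpha_4} form a chain of 2 nodes with single edges (A_2), and {alpha_1, alpha_3, alpha_5, alpha_6, alpha_7} form a chain of 5 nodes with a double edge at one end; the terminal node there is the unique long simple root (C_5). A semisimple Lie algebra decomposes uniquely as the direct sum of simple ideals, one per connected component of its Dynkin diagram, so g ≅ A_2 ⊕ C_5 (dimension 8 + 55 = 63).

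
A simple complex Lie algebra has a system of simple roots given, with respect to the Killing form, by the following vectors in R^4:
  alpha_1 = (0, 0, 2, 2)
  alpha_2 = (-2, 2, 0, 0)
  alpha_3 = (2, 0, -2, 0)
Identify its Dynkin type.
Compute the Cartan integers a_ij = 2(alpha_i, alpha_j)/(alpha_j, alpha_j); the resulting 3x3 Cartan matrix is
[[2, 0, -1], [0, 2, -1], [-1, -1, 2]].
All simple roots have the same length, so the diagram is simply laced. The associated Dynkin diagram is a chain of 3 nodes with single edges (A_3), so the type is A_3 (the algebra sl(4)).

type A_3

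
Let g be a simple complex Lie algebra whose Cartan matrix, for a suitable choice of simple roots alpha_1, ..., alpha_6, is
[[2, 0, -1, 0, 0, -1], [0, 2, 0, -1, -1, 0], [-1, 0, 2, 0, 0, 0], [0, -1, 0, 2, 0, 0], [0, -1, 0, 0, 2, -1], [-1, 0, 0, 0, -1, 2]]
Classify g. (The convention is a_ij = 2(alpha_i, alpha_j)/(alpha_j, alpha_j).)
The matrix has rank 6 with 2's on the diagonal. Reading the off-diagonal entries as Dynkin edges (a single edge where a_ij = a_ji = -1; a double or triple edge where a_ij * a_ji = 2 or 3), the diagram is a chain of 6 nodes with single edges (A_6). One simple-root ordering that puts it in standard form is (alpha_4, alpha_2, alpha_5, alpha_6, alpha_1, alpha_3). So the algebra is type A_6, i.e. sl(7).

type A_6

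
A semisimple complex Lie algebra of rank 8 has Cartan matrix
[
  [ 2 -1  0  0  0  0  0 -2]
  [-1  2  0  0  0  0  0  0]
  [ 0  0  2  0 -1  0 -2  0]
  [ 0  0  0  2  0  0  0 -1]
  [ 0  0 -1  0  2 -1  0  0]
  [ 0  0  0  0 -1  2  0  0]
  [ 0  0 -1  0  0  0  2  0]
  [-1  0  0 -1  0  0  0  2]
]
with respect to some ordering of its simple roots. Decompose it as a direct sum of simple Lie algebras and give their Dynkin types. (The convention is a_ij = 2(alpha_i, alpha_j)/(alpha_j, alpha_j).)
B_4 + F_4

The diagram associated to this matrix has two connected components: the simple roots {alpha_3, alpha_5, alpha_6, alpha_7} form a chain of 4 nodes with a double edge at one end; the terminal node there is the unique short simple root (B_4), and {alpha_1, alpha_2, alpha_4, alpha_8} form a chain of 4 nodes with a double edge between the middle two (F_4). A semisimple Lie algebra decomposes uniquely as the direct sum of simple ideals, one per connected component of its Dynkin diagram, so g ≅ B_4 ⊕ F_4 (dimension 36 + 52 = 88).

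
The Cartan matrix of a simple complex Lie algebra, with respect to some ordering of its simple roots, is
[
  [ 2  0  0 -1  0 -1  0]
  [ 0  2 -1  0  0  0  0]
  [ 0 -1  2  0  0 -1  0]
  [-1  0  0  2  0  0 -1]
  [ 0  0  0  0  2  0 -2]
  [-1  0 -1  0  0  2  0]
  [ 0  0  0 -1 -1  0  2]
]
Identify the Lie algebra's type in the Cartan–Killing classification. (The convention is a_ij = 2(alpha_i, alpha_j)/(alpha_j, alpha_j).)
C7

The matrix has rank 7 with 2's on the diagonal. Reading the off-diagonal entries as Dynkin edges (a single edge where a_ij = a_ji = -1; a double or triple edge where a_ij * a_ji = 2 or 3), the diagram is a chain of 7 nodes with a double edge at one end; the terminal node there is the unique long simple root (C_7). One simple-root ordering that puts it in standard form is (alpha_2, alpha_3, alpha_6, alpha_1, alpha_4, alpha_7, alpha_5). So the algebra is type C_7, i.e. sp(14).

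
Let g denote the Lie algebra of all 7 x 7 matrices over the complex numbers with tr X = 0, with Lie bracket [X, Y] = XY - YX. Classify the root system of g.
This is sl(7), which has dimension 7^2 - 1 = 48 and rank 7 - 1 = 6 (a Cartan subalgebra is the diagonal traceless matrices). In the classification of classical Lie algebras, the special linear algebra sl(n+1) has type A_n; here n = 6, so the Dynkin diagram is a chain of 6 nodes with single edges (A_6). Hence the type is A_6.

A_6 (sl(7))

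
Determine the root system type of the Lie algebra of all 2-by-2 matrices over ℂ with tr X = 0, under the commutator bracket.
A1

This is sl(2), which has dimension 2^2 - 1 = 3 and rank 2 - 1 = 1 (a Cartan subalgebra is the diagonal traceless matrices). In the classification of classical Lie algebras, the special linear algebra sl(n+1) has type A_n; here n = 1, so the Dynkin diagram is a chain of 1 nodes with single edges (A_1). Hence the type is A_1.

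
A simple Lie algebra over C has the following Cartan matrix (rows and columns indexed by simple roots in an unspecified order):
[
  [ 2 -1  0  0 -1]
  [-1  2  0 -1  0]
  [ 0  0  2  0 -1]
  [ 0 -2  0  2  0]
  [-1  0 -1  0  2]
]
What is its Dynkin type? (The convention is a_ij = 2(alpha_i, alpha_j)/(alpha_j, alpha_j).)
The matrix has rank 5 with 2's on the diagonal. Reading the off-diagonal entries as Dynkin edges (a single edge where a_ij = a_ji = -1; a double or triple edge where a_ij * a_ji = 2 or 3), the diagram is a chain of 5 nodes with a double edge at one end; the terminal node there is the unique long simple root (C_5). One simple-root ordering that puts it in standard form is (alpha_3, alpha_5, alpha_1, alpha_2, alpha_4). So the algebra is type C_5, i.e. sp(10).

C_5 (sp(10))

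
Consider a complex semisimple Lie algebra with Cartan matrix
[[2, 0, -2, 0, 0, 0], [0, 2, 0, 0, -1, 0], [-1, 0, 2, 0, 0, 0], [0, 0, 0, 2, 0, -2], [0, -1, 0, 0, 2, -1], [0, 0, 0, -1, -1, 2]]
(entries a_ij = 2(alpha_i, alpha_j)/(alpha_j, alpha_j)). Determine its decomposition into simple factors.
The diagram associated to this matrix has two connected components: the simple roots {alpha_1, alpha_3} form a chain of 2 nodes with a double edge at one end; the terminal node there is the unique short simple root (B_2), and {alpha_2, alpha_4, alpha_5, alpha_6} form a chain of 4 nodes with a double edge at one end; the terminal node there is the unique long simple root (C_4). A semisimple Lie algebra decomposes uniquely as the direct sum of simple ideals, one per connected component of its Dynkin diagram, so g ≅ B_2 ⊕ C_4 (dimension 10 + 36 = 46).

type B_2 + type C_4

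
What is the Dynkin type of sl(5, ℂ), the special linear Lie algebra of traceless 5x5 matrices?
This is sl(5), which has dimension 5^2 - 1 = 24 and rank 5 - 1 = 4 (a Cartan subalgebra is the diagonal traceless matrices). In the classification of classical Lie algebras, the special linear algebra sl(n+1) has type A_n; here n = 4, so the Dynkin diagram is a chain of 4 nodes with single edges (A_4). Hence the type is A_4.

A_4 (sl(5))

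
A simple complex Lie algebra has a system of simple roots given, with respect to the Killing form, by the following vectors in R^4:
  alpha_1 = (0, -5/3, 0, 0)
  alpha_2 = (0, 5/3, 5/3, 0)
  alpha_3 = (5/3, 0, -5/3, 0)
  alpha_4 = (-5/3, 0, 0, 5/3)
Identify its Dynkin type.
B_4 (so(9))

Compute the Cartan integers a_ij = 2(alpha_i, alpha_j)/(alpha_j, alpha_j); the resulting 4x4 Cartan matrix is
[[2, -1, 0, 0], [-2, 2, -1, 0], [0, -1, 2, -1], [0, 0, -1, 2]].
The roots have two lengths (squared-length ratio 2:1); the short ones are alpha_{1}. The associated Dynkin diagram is a chain of 4 nodes with a double edge at one end; the terminal node there is the unique short simple root (B_4), so the type is B_4 (the algebra so(9)).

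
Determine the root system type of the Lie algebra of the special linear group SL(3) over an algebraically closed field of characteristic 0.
This is sl(3), which has dimension 3^2 - 1 = 8 and rank 3 - 1 = 2 (a Cartan subalgebra is the diagonal traceless matrices). In the classification of classical Lie algebras, the special linear algebra sl(n+1) has type A_n; here n = 2, so the Dynkin diagram is a chain of 2 nodes with single edges (A_2). Hence the type is A_2.

type A_2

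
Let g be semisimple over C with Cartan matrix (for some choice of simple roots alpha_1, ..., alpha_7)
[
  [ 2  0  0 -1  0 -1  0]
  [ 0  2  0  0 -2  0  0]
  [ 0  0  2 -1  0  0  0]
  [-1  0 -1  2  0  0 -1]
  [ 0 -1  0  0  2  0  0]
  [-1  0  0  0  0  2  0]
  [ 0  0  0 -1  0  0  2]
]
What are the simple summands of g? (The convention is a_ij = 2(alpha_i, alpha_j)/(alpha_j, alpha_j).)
The diagram associated to this matrix has two connected components: the simple roots {alpha_2, alpha_5} form a chain of 2 nodes with a double edge at one end; the terminal node there is the unique short simple root (B_2), and {alpha_1, alpha_3, alpha_4, alpha_6, alpha_7} form a chain of 3 nodes with a fork of two nodes at one end (D_5). A semisimple Lie algebra decomposes uniquely as the direct sum of simple ideals, one per connected component of its Dynkin diagram, so g ≅ B_2 ⊕ D_5 (dimension 10 + 45 = 55).

B_2 (so(5)) + D_5 (so(10))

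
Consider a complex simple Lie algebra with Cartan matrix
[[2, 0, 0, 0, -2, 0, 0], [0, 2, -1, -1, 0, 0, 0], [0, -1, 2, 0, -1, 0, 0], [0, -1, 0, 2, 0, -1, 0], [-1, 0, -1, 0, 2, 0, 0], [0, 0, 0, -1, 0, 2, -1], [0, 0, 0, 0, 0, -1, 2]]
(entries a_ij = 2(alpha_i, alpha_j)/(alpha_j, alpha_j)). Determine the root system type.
C_7 (sp(14))

The matrix has rank 7 with 2's on the diagonal. Reading the off-diagonal entries as Dynkin edges (a single edge where a_ij = a_ji = -1; a double or triple edge where a_ij * a_ji = 2 or 3), the diagram is a chain of 7 nodes with a double edge at one end; the terminal node there is the unique long simple root (C_7). One simple-root ordering that puts it in standard form is (alpha_7, alpha_6, alpha_4, alpha_2, alpha_3, alpha_5, alpha_1). So the algebra is type C_7, i.e. sp(14).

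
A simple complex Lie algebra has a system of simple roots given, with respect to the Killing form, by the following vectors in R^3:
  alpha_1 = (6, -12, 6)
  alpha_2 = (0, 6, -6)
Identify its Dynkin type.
Compute the Cartan integers a_ij = 2(alpha_i, alpha_j)/(alpha_j, alpha_j); the resulting 2x2 Cartan matrix is
[[2, -3], [-1, 2]].
The roots have two lengths (squared-length ratio 3:1); the short ones are alpha_{2}. The associated Dynkin diagram is two nodes joined by a triple edge (G_2), so the type is G_2.

G2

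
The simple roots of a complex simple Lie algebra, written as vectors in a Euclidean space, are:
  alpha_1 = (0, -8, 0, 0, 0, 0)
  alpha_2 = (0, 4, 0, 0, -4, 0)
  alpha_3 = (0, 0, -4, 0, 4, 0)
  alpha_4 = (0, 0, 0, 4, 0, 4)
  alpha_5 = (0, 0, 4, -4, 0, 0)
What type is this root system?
type C_5

Compute the Cartan integers a_ij = 2(alpha_i, alpha_j)/(alpha_j, alpha_j); the resulting 5x5 Cartan matrix is
[[2, -2, 0, 0, 0], [-1, 2, -1, 0, 0], [0, -1, 2, 0, -1], [0, 0, 0, 2, -1], [0, 0, -1, -1, 2]].
The roots have two lengths (squared-length ratio 2:1); the short ones are alpha_{2,3,4,5}. The associated Dynkin diagram is a chain of 5 nodes with a double edge at one end; the terminal node there is the unique long simple root (C_5), so the type is C_5 (the algebra sp(10)).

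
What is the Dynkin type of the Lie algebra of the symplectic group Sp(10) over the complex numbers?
C_5

This is sp(10), which has dimension 10(10+1)/2 = 55 and rank 10/2 = 5. In the classification of classical Lie algebras, the symplectic algebra sp(2n) has type C_n; here n = 5, so the Dynkin diagram is a chain of 5 nodes with a double edge at one end; the terminal node there is the unique long simple root (C_5). Hence the type is C_5.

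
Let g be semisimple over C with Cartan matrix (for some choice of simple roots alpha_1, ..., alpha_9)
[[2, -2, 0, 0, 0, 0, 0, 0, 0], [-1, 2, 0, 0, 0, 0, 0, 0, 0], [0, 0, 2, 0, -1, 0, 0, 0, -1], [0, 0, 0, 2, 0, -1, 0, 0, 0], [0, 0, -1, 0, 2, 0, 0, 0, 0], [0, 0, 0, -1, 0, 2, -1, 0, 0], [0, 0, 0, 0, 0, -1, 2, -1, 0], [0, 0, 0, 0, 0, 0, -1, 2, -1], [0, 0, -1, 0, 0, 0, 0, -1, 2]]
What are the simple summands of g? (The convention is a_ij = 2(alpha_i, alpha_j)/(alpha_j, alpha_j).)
The diagram associated to this matrix has two connected components: the simple roots {alpha_3, alpha_4, alpha_5, alpha_6, alpha_7, alpha_8, alpha_9} form a chain of 7 nodes with single edges (A_7), and {alpha_1, alpha_2} form a chain of 2 nodes with a double edge at one end; the terminal node there is the unique short simple root (B_2). A semisimple Lie algebra decomposes uniquely as the direct sum of simple ideals, one per connected component of its Dynkin diagram, so g ≅ A_7 ⊕ B_2 (dimension 63 + 10 = 73).

A7 + B2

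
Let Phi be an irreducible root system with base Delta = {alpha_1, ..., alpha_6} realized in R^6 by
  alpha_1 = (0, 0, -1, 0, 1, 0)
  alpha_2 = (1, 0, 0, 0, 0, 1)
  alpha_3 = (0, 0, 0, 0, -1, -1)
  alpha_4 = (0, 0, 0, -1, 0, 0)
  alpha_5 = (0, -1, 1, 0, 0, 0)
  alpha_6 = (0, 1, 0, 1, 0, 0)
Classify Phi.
B_6 (so(13))

Compute the Cartan integers a_ij = 2(alpha_i, alpha_j)/(alpha_j, alpha_j); the resulting 6x6 Cartan matrix is
[[2, 0, -1, 0, -1, 0], [0, 2, -1, 0, 0, 0], [-1, -1, 2, 0, 0, 0], [0, 0, 0, 2, 0, -1], [-1, 0, 0, 0, 2, -1], [0, 0, 0, -2, -1, 2]].
The roots have two lengths (squared-length ratio 2:1); the short ones are alpha_{4}. The associated Dynkin diagram is a chain of 6 nodes with a double edge at one end; the terminal node there is the unique short simple root (B_6), so the type is B_6 (the algebra so(13)).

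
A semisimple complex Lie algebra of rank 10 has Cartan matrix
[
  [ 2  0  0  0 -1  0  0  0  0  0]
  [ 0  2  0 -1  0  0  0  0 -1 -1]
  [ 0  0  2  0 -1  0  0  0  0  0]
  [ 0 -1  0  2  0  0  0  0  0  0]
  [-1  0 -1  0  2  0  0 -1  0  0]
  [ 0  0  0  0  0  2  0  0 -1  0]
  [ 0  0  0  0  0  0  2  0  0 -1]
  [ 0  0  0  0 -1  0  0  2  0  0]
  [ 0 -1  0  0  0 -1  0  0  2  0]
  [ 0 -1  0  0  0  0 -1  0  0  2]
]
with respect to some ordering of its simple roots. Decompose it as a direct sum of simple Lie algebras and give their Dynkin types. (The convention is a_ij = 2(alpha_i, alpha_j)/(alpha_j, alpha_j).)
D4 ⊕ E6

The diagram associated to this matrix has two connected components: the simple roots {alpha_1, alpha_3, alpha_5, alpha_8} form a chain of 2 nodes with a fork of two nodes at one end (D_4), and {alpha_2, alpha_4, alpha_6, alpha_7, alpha_9, alpha_10} form a chain of 5 nodes with one extra node attached to the third node from one end (E_6). A semisimple Lie algebra decomposes uniquely as the direct sum of simple ideals, one per connected component of its Dynkin diagram, so g ≅ D_4 ⊕ E_6 (dimension 28 + 78 = 106).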